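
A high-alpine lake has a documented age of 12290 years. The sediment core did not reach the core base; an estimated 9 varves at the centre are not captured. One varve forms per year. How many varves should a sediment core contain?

12281 varves

Expected varves over 12290 years: 12290.
Subtracting the 9 varves not captured gives 12290 − 9 = 12281 varves in the record.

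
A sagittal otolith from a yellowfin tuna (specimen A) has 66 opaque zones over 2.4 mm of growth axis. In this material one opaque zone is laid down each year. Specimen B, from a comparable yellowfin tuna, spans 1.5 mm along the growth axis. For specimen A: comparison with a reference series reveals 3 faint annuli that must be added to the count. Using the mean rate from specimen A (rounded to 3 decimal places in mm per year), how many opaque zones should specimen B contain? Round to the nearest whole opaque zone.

43 opaque zones

Specimen A: true opaque zone count = 66 + 3 = 69.
A: 2.4 mm over 69 years gives 2.4 / 69 ≈ 0.035 mm/yr.
B spans 1.5 / 0.035 = 42.86 years ≈ 43 opaque zones.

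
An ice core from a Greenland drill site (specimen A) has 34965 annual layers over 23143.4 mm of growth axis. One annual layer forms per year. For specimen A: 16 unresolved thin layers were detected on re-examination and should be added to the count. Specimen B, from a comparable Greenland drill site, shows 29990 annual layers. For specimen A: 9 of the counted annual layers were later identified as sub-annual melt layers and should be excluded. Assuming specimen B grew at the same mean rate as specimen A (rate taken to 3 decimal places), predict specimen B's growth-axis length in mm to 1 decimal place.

Specimen A: after corrections the count is 34965 − 9 + 16 = 34972 annual layers.
A: Extension rate ≈ 23143.4 / 34972 = 0.662 mm/yr.
B's length ≈ 0.662 × 29990 = 19853.4 mm.

19853.4 mm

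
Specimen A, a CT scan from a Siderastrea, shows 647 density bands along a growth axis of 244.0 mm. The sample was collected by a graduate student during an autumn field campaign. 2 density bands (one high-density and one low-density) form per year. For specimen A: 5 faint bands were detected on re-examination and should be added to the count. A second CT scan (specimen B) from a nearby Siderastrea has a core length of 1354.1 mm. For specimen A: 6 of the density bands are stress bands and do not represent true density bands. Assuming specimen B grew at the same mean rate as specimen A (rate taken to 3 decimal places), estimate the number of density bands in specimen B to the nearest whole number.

Specimen A: true density band count = 647 − 6 + 5 = 646.
Specimen A: with 2 density bands per year, 646 / 2 = 323 years.
A: Extension rate ≈ 244.0 / 323 = 0.755 mm per year.
Specimen B: 1354.1 mm / 0.755 mm per year = 1793.51 years; at 2 density bands per year that is 1793.51 × 2 ≈ 3587 density bands.

3587 density bands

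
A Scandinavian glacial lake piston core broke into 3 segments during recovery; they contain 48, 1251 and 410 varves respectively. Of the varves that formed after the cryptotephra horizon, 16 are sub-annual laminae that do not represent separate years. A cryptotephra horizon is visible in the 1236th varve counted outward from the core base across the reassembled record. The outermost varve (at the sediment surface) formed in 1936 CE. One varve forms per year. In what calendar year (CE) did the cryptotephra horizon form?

1479 CE

Total varves = 48 + 1251 + 410 = 1709.
1709 − 1236 = 473 varves lie beyond the cryptotephra horizon toward the sediment surface.
Excluding 16 false varves: 473 − 16 = 457.
1936 − 457 = 1479 CE.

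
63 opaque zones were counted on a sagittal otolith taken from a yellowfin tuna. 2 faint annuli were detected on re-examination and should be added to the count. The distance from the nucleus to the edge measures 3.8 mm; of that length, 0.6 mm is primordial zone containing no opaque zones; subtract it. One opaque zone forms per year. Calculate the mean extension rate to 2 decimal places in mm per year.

Correcting the raw count gives 63 + 2 = 65 true opaque zones.
Net length = 3.8 − 0.6 = 3.2 mm.
3.2 mm over 65 years gives 3.2 / 65 ≈ 0.05 mm per year.

0.05 mm per year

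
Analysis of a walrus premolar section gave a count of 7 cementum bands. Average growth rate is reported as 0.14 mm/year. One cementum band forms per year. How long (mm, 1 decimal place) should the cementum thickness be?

7 years of growth are recorded.
Predicted length = 0.14 mm/year × 7 years = 1.0 mm.

1.0 mm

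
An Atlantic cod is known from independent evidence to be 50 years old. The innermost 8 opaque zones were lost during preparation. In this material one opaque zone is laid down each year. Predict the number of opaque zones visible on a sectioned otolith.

At one opaque zone per year, 50 years correspond to 50 opaque zones.
50 − 8 missed = 42 opaque zones expected in the prepared section.

42 opaque zones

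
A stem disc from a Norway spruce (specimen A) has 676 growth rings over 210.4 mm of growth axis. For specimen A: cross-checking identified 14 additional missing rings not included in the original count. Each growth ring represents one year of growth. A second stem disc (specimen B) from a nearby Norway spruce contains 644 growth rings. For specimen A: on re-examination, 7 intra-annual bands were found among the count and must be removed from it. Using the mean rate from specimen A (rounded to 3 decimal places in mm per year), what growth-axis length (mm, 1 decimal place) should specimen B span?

Specimen A: true growth ring count = 676 − 7 + 14 = 683.
A: Extension rate ≈ 210.4 / 683 = 0.308 mm/yr.
B's length ≈ 0.308 × 644 = 198.4 mm.

198.4 mm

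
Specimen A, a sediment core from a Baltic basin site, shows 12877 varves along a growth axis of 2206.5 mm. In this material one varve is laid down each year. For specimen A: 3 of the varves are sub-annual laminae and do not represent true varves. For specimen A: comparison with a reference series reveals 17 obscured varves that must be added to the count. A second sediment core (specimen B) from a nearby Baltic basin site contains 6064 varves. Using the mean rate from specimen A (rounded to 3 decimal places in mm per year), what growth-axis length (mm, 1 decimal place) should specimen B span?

Specimen A: adjusted count: 12877 − 3 + 17 = 12891 varves.
A: 2206.5 mm over 12891 years gives 2206.5 / 12891 ≈ 0.171 mm per year.
B's length ≈ 0.171 × 6064 = 1036.9 mm.

1036.9 mm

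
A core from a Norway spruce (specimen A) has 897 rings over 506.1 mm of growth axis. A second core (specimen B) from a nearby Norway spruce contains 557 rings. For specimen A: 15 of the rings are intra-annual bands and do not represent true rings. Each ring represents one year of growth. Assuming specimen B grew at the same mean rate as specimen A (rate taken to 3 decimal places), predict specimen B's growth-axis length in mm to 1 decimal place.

319.7 mm

Specimen A: adjusted count: 897 − 15 = 882 rings.
A: 506.1 mm over 882 years gives 506.1 / 882 ≈ 0.574 mm/year.
Length of B = 0.574 × 557 = 319.7 mm.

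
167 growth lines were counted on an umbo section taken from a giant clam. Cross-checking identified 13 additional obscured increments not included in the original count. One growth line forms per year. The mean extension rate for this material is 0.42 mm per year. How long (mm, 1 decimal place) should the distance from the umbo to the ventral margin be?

After corrections the count is 167 + 13 = 180 growth lines.
180 years at 0.42 mm/year gives 0.42 × 180 = 75.6 mm.

75.6 mm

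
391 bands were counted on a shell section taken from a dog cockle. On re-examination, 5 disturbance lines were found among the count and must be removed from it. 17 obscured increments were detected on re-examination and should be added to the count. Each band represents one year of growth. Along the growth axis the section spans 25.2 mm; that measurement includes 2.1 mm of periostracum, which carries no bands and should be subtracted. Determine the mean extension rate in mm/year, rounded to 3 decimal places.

True band count = 391 − 5 + 17 = 403.
Removing the 2.1 mm offcut leaves 25.2 − 2.1 = 23.1 mm.
Mean rate = 23.1 mm / 403 years ≈ 0.057 mm/year.

0.057 mm/year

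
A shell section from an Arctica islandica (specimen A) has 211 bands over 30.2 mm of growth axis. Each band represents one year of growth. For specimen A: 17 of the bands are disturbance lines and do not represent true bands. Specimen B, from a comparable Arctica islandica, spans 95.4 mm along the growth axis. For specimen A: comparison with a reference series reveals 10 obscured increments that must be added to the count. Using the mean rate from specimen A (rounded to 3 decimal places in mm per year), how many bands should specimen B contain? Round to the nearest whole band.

Specimen A: after corrections the count is 211 − 17 + 10 = 204 bands.
A: 30.2 mm over 204 years gives 30.2 / 204 ≈ 0.148 mm per year.
Specimen B: 95.4 mm / 0.148 mm per year = 644.59 years ≈ 645 bands.

645 bands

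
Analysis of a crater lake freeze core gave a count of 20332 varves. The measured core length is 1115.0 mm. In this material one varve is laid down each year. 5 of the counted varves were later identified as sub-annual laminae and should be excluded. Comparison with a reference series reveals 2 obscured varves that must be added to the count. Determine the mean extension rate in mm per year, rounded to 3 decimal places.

True varve count = 20332 − 5 + 2 = 20329.
Extension rate ≈ 1115.0 / 20329 = 0.055 mm per year.

0.055 mm per year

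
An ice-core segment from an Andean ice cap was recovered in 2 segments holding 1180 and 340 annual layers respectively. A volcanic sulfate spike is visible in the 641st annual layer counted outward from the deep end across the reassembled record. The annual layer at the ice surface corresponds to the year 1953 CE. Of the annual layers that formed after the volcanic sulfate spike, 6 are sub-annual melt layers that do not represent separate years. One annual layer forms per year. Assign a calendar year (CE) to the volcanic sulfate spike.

1080 CE

Total annual layers = 1180 + 340 = 1520.
1520 − 641 = 879 annual layers lie beyond the volcanic sulfate spike toward the ice surface.
Removing the 6 false annual layers leaves 879 − 6 = 873 true annual layers beyond the volcanic sulfate spike.
The annual layer at the ice surface is 1953 CE, so the volcanic sulfate spike dates to 1953 − 873 = 1080 CE.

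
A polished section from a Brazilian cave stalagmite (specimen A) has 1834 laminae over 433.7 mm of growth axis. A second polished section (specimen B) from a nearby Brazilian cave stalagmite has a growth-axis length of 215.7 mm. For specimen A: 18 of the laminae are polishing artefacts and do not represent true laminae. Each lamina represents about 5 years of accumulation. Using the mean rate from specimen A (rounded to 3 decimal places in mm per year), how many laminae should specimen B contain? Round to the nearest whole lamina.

899 laminae

Specimen A: adjusted count: 1834 − 18 = 1816 laminae.
Specimen A: multiplying by 5 years per lamina: 1816 × 5 = 9080 years.
A: 433.7 mm over 9080 years gives 433.7 / 9080 ≈ 0.048 mm/yr.
For B, 215.7 / 0.048 = 4493.75 years; at 5 years per lamina that is 4493.75 / 5 ≈ 899 laminae.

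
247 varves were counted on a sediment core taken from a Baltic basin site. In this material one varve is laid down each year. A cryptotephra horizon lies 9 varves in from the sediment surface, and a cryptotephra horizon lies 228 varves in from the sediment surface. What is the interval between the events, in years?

219 yr

The two markers are separated by 228 − 9 = 219 varves.
At one varve per year, 219 years elapsed between them.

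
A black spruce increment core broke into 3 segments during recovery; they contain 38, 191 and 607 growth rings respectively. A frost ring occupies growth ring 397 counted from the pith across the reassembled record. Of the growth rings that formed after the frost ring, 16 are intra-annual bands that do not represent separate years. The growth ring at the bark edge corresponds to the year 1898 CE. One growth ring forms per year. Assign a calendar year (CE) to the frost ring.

1475 CE

Total growth rings = 38 + 191 + 607 = 836.
The frost ring sits at growth ring 397 from the pith, so 836 − 397 = 439 growth rings formed after it.
Excluding 16 false growth rings: 439 − 16 = 423.
Counting back 423 years from 1898 CE places the frost ring in 1898 − 423 = 1475 CE.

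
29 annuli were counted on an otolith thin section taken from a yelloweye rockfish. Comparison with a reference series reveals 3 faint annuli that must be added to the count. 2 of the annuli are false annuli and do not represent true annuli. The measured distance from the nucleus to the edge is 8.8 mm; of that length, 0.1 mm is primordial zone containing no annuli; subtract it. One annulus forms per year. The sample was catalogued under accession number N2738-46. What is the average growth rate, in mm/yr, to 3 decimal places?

After corrections the count is 29 − 2 + 3 = 30 annuli.
Removing the 0.1 mm offcut leaves 8.8 − 0.1 = 8.7 mm.
Extension rate ≈ 8.7 / 30 = 0.290 mm/yr.

0.290 mm/yr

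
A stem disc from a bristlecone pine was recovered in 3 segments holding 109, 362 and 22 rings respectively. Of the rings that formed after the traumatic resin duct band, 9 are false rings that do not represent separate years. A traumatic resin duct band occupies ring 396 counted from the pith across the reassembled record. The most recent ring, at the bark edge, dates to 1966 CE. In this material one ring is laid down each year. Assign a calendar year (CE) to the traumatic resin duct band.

1878 CE

Total rings = 109 + 362 + 22 = 493.
493 − 396 = 97 rings lie beyond the traumatic resin duct band toward the bark edge.
Removing the 9 false rings leaves 97 − 9 = 88 true rings beyond the traumatic resin duct band.
The ring at the bark edge is 1966 CE, so the traumatic resin duct band dates to 1966 − 88 = 1878 CE.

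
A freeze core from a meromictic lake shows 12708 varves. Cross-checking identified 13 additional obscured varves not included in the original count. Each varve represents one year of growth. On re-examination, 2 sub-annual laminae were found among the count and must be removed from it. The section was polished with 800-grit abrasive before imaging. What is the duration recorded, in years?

12719 years

Adjusted count: 12708 − 2 + 13 = 12719 varves.
With a one-to-one varve periodicity this is 12719 years.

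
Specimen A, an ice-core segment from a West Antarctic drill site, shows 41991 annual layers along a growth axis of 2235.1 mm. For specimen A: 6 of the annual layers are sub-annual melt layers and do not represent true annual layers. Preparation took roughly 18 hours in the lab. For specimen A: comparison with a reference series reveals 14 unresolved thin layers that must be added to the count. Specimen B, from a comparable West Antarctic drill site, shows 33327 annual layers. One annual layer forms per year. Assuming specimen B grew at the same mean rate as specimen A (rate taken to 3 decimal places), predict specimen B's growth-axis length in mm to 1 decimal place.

Specimen A: correcting the raw count gives 41991 − 6 + 14 = 41999 true annual layers.
A: Mean rate = 2235.1 mm / 41999 years ≈ 0.053 mm/year.
For B, 0.053 mm/year × 33327 years = 1766.3 mm.

1766.3 mm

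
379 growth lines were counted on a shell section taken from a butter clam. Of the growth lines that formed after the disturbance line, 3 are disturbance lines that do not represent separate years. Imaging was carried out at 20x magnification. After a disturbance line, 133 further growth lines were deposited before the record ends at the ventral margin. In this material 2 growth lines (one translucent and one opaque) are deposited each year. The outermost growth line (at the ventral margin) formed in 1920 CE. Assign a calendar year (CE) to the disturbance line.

1855 CE

133 growth lines post-date the disturbance line.
Excluding 3 false growth lines: 133 − 3 = 130.
130 growth lines at 2 per year is 130 / 2 = 65 years.
1920 − 65 = 1855 CE.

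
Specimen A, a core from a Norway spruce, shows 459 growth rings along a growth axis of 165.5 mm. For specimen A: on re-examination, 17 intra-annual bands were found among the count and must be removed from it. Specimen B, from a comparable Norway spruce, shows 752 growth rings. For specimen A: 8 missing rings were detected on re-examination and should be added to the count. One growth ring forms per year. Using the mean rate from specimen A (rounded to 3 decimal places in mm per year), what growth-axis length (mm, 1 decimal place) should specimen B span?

Specimen A: correcting the raw count gives 459 − 17 + 8 = 450 true growth rings.
A: 165.5 mm over 450 years gives 165.5 / 450 ≈ 0.368 mm per year.
B's length ≈ 0.368 × 752 = 276.7 mm.

276.7 mm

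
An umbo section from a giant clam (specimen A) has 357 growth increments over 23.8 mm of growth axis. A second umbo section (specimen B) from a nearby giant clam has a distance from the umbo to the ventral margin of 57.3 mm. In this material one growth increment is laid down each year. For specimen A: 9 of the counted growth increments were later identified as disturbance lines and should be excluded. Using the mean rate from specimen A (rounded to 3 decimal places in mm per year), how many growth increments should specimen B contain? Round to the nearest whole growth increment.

843 growth increments

Specimen A: true growth increment count = 357 − 9 = 348.
A: Extension rate ≈ 23.8 / 348 = 0.068 mm/year.
B spans 57.3 / 0.068 = 842.65 years ≈ 843 growth increments.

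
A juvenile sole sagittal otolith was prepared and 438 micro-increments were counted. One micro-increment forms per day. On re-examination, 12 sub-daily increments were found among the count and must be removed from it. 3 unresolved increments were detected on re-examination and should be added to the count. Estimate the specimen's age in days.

True micro-increment count = 438 − 12 + 3 = 429.
At one micro-increment per day, that is 429 days.

429 days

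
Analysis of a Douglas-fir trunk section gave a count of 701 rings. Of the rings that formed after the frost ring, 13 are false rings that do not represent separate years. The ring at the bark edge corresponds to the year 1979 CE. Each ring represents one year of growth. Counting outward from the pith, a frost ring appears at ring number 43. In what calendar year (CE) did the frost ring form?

The frost ring sits at ring 43 from the pith, so 701 − 43 = 658 rings formed after it.
Excluding 13 false rings: 658 − 13 = 645.
The ring at the bark edge is 1979 CE, so the frost ring dates to 1979 − 645 = 1334 CE.

1334 CE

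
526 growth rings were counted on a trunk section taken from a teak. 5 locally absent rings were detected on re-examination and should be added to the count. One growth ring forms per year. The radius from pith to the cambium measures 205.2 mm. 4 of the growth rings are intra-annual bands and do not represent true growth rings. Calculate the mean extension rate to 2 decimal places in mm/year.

0.39 mm/year

True growth ring count = 526 − 4 + 5 = 527.
205.2 mm over 527 years gives 205.2 / 527 ≈ 0.39 mm/year.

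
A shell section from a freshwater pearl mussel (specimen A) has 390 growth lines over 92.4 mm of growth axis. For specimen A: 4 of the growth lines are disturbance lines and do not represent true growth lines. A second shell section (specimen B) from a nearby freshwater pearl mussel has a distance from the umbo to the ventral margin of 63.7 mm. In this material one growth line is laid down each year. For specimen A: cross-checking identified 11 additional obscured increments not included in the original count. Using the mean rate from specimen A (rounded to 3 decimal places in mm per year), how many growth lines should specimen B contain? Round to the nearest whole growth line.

Specimen A: after corrections the count is 390 − 4 + 11 = 397 growth lines.
A: 92.4 mm over 397 years gives 92.4 / 397 ≈ 0.233 mm/yr.
B spans 63.7 / 0.233 = 273.39 years ≈ 273 growth lines.

273 growth lines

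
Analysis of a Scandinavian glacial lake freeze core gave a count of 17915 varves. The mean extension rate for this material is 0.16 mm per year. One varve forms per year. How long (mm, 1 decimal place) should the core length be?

The record spans 17915 years at 0.16 mm per year.
17915 years at 0.16 mm/year gives 0.16 × 17915 = 2866.4 mm.

2866.4 mm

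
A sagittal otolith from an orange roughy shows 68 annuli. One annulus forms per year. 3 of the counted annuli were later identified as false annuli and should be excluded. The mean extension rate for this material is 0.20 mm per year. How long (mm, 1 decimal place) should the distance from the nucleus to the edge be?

13.0 mm

True annulus count = 68 − 3 = 65.
Length ≈ 0.20 × 65 = 13.0 mm.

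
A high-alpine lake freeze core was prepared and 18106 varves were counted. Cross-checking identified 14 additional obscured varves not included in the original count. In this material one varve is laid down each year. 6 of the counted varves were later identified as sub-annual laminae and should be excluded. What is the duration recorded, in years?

True varve count = 18106 − 6 + 14 = 18114.
One varve per year makes the duration 18114 years.

18114 years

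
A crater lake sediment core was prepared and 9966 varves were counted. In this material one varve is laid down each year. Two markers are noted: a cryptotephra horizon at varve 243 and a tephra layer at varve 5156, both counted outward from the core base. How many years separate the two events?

Separation: 5156 − 243 = 4913 varves.
One varve per year makes the interval 4913 years.

4913 yr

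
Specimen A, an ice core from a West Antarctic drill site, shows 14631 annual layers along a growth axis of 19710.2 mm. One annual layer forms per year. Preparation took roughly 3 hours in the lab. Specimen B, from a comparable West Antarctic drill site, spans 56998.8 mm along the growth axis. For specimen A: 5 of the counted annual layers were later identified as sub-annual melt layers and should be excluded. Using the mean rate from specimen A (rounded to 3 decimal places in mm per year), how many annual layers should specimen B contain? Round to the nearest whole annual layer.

Specimen A: adjusted count: 14631 − 5 = 14626 annual layers.
A: Mean rate = 19710.2 mm / 14626 years ≈ 1.348 mm per year.
B spans 56998.8 / 1.348 = 42283.98 years ≈ 42284 annual layers.

42284 annual layers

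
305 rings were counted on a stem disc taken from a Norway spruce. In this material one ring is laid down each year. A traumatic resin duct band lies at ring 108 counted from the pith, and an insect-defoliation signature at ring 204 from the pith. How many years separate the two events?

96 yr

The two markers are separated by 204 − 108 = 96 rings.
At one ring per year, 96 years elapsed between them.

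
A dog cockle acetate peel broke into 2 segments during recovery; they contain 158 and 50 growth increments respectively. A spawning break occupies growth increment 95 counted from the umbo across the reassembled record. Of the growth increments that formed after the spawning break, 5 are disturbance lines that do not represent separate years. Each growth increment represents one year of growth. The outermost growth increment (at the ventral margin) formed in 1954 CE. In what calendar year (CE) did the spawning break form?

1846 CE

Total growth increments = 158 + 50 = 208.
Between growth increment 95 and the ventral margin there are 208 − 95 = 113 growth increments.
Removing the 5 false growth increments leaves 113 − 5 = 108 true growth increments beyond the spawning break.
Counting back 108 years from 1954 CE places the spawning break in 1954 − 108 = 1846 CE.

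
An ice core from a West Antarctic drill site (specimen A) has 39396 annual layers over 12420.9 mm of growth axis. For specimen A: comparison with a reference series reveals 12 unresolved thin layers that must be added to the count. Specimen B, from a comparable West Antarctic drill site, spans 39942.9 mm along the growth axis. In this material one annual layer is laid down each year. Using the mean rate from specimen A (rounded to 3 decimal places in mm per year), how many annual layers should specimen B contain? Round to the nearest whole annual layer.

126803 annual layers

Specimen A: after corrections the count is 39396 + 12 = 39408 annual layers.
A: Extension rate ≈ 12420.9 / 39408 = 0.315 mm/yr.
Specimen B: 39942.9 mm / 0.315 mm per year = 126802.86 years ≈ 126803 annual layers.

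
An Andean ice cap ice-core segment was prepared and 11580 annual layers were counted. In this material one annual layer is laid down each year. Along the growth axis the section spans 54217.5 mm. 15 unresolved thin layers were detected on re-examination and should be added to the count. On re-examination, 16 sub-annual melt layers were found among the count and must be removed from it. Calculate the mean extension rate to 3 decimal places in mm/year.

Adjusted count: 11580 − 16 + 15 = 11579 annual layers.
54217.5 mm over 11579 years gives 54217.5 / 11579 ≈ 4.682 mm/year.

4.682 mm/year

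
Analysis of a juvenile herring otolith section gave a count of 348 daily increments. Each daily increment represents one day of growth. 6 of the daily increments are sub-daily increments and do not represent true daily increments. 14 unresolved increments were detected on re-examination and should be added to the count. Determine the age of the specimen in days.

356 d

Adjusted count: 348 − 6 + 14 = 356 daily increments.
With a one-to-one daily increment periodicity this is 356 days.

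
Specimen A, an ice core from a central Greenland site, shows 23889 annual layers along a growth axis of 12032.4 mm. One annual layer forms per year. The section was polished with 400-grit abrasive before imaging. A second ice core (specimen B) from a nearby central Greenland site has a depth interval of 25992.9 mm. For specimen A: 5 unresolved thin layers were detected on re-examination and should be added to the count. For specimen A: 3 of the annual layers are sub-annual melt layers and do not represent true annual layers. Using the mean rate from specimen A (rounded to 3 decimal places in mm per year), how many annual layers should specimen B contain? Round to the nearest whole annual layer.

Specimen A: adjusted count: 23889 − 3 + 5 = 23891 annual layers.
A: Extension rate ≈ 12032.4 / 23891 = 0.504 mm per year.
B spans 25992.9 / 0.504 = 51573.21 years ≈ 51573 annual layers.

51573 annual layers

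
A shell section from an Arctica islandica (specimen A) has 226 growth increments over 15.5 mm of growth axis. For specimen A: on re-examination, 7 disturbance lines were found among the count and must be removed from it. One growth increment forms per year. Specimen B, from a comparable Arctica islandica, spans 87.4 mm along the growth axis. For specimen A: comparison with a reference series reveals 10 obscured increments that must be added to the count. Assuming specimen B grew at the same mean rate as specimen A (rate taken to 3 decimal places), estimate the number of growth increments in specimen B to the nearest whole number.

1285 growth increments

Specimen A: correcting the raw count gives 226 − 7 + 10 = 229 true growth increments.
A: Mean rate = 15.5 mm / 229 years ≈ 0.068 mm per year.
Specimen B: 87.4 mm / 0.068 mm per year = 1285.29 years ≈ 1285 growth increments.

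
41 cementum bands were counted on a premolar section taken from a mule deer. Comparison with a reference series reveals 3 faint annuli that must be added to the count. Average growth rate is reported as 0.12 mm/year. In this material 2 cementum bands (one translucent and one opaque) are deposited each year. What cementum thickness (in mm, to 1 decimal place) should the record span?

2.6 mm

Correcting the raw count gives 41 + 3 = 44 true cementum bands.
Dividing by 2 cementum bands per year: 44 / 2 = 22 years.
Predicted length = 0.12 mm/year × 22 years = 2.6 mm.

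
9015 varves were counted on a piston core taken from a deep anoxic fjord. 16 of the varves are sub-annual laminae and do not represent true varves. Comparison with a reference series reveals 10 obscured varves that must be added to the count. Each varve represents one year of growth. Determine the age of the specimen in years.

True varve count = 9015 − 16 + 10 = 9009.
One varve per year makes the duration 9009 years.

9009 yr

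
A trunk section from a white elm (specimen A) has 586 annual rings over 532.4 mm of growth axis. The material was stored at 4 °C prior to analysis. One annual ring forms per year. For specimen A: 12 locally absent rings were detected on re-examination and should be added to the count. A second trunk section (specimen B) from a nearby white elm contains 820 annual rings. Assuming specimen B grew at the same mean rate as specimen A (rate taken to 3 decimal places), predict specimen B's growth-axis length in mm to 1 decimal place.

Specimen A: true annual ring count = 586 + 12 = 598.
A: Mean rate = 532.4 mm / 598 years ≈ 0.890 mm/yr.
For B, 0.890 mm/year × 820 years = 729.8 mm.

729.8 mm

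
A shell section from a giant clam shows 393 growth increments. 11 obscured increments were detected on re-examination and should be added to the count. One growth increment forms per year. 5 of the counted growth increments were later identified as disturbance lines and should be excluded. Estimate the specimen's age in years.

After corrections the count is 393 − 5 + 11 = 399 growth increments.
With a one-to-one growth increment periodicity this is 399 years.

399 yr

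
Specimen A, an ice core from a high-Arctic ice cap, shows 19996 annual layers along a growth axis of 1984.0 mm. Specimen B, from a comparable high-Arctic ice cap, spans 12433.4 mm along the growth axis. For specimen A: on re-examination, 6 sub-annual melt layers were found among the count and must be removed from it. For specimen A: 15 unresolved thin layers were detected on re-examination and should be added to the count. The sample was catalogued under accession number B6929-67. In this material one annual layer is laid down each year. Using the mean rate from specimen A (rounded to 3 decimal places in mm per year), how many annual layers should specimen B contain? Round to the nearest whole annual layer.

Specimen A: adjusted count: 19996 − 6 + 15 = 20005 annual layers.
A: Mean rate = 1984.0 mm / 20005 years ≈ 0.099 mm/year.
Specimen B: 12433.4 mm / 0.099 mm per year = 125589.90 years ≈ 125590 annual layers.

125590 annual layers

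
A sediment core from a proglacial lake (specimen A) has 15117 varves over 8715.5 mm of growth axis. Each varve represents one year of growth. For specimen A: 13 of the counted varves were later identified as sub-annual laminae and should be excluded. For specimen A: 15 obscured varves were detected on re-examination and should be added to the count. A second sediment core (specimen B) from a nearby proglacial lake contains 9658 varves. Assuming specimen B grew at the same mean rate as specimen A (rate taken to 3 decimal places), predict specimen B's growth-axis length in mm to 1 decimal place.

Specimen A: correcting the raw count gives 15117 − 13 + 15 = 15119 true varves.
A: 8715.5 mm over 15119 years gives 8715.5 / 15119 ≈ 0.576 mm/year.
For B, 0.576 mm/year × 9658 years = 5563.0 mm.

5563.0 mm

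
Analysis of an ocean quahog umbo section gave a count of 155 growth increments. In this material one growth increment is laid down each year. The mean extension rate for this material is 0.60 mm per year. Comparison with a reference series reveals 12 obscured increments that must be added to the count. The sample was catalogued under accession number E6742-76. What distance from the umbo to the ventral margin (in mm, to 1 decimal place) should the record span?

True growth increment count = 155 + 12 = 167.
Predicted length = 0.60 mm/year × 167 years = 100.2 mm.

100.2 mm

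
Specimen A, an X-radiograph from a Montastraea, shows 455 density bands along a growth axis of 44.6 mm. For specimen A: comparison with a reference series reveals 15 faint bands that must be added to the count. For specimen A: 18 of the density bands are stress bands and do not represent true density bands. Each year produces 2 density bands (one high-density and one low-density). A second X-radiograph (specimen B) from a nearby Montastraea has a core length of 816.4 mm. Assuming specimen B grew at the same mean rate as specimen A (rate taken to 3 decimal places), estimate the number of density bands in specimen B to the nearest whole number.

Specimen A: adjusted count: 455 − 18 + 15 = 452 density bands.
Specimen A: dividing by 2 density bands per year: 452 / 2 = 226 years.
A: 44.6 mm over 226 years gives 44.6 / 226 ≈ 0.197 mm/yr.
For B, 816.4 / 0.197 = 4144.16 years; at 2 density bands per year that is 4144.16 × 2 ≈ 8288 density bands.

8288 density bands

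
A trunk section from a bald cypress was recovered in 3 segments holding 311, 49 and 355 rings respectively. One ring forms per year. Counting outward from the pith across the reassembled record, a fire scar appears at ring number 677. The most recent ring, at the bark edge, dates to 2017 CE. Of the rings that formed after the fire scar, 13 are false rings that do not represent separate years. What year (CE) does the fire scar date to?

Total rings = 311 + 49 + 355 = 715.
Between ring 677 and the bark edge there are 715 − 677 = 38 rings.
Removing the 13 false rings leaves 38 − 13 = 25 true rings beyond the fire scar.
2017 − 25 = 1992 CE.

1992 CE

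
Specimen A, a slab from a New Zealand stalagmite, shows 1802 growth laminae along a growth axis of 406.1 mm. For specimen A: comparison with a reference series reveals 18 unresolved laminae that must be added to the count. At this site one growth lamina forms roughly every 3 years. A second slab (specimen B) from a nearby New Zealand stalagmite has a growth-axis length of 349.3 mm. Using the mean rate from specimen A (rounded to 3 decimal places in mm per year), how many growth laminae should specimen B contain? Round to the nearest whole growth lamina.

1573 growth laminae

Specimen A: after corrections the count is 1802 + 18 = 1820 growth laminae.
Specimen A: 1820 growth laminae at 3 years each span 1820 × 3 = 5460 years.
A: 406.1 mm over 5460 years gives 406.1 / 5460 ≈ 0.074 mm/yr.
B spans 349.3 / 0.074 = 4720.27 years; at 3 years per growth lamina that is 4720.27 / 3 ≈ 1573 growth laminae.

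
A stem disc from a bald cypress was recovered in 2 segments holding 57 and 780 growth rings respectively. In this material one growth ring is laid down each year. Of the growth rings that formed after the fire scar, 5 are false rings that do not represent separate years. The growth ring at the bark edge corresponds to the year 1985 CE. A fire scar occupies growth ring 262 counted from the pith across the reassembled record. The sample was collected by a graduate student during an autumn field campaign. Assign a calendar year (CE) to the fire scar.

Total growth rings = 57 + 780 = 837.
837 − 262 = 575 growth rings lie beyond the fire scar toward the bark edge.
Removing the 5 false growth rings leaves 575 − 5 = 570 true growth rings beyond the fire scar.
1985 − 570 = 1415 CE.

1415 CE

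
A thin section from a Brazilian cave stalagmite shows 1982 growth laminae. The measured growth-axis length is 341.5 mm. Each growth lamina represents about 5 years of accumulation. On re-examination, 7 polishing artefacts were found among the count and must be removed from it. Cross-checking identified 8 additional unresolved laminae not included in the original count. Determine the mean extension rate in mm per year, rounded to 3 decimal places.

True growth lamina count = 1982 − 7 + 8 = 1983.
At 5 years per growth lamina, 1983 × 5 = 9915 years.
Mean rate = 341.5 mm / 9915 years ≈ 0.034 mm per year.

0.034 mm per year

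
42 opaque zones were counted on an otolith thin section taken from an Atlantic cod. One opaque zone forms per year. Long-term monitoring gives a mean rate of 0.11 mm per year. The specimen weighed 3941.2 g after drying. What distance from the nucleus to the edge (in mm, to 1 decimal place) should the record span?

42 years of growth are recorded.
42 years at 0.11 mm/year gives 0.11 × 42 = 4.6 mm.

4.6 mm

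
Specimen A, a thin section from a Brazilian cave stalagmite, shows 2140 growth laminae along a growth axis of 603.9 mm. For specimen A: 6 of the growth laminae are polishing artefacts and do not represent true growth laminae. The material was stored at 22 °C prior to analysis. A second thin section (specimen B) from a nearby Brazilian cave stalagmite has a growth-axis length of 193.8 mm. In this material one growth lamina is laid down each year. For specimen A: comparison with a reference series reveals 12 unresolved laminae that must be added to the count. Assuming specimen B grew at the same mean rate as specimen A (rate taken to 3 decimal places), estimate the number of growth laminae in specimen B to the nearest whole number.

Specimen A: true growth lamina count = 2140 − 6 + 12 = 2146.
A: Mean rate = 603.9 mm / 2146 years ≈ 0.281 mm per year.
Specimen B: 193.8 mm / 0.281 mm per year = 689.68 years ≈ 690 growth laminae.

690 growth laminae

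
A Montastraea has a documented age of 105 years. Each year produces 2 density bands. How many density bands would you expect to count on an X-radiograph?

210 density bands

Expected density bands: 105 × 2 = 210.
So 210 density bands should be present.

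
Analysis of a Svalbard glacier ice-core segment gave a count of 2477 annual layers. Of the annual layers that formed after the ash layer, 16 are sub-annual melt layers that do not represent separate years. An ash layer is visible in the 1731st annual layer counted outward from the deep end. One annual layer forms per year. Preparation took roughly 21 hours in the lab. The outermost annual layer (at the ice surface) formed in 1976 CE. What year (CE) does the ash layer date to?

The ash layer sits at annual layer 1731 from the deep end, so 2477 − 1731 = 746 annual layers formed after it.
Removing the 16 false annual layers leaves 746 − 16 = 730 true annual layers beyond the ash layer.
The annual layer at the ice surface is 1976 CE, so the ash layer dates to 1976 − 730 = 1246 CE.

1246 CE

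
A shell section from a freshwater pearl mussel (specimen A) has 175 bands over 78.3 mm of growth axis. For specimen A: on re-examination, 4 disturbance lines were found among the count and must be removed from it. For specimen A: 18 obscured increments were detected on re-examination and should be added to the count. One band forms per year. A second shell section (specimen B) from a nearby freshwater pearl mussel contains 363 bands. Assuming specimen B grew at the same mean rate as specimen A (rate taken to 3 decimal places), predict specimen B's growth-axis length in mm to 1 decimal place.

150.3 mm

Specimen A: true band count = 175 − 4 + 18 = 189.
A: 78.3 mm over 189 years gives 78.3 / 189 ≈ 0.414 mm/yr.
B's length ≈ 0.414 × 363 = 150.3 mm.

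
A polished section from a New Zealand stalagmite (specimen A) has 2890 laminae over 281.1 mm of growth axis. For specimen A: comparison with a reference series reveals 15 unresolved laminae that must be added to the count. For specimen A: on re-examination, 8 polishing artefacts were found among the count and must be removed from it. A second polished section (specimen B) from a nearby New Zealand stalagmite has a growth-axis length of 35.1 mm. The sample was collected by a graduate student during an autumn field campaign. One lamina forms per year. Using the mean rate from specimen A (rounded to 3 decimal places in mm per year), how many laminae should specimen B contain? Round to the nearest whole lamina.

362 laminae

Specimen A: correcting the raw count gives 2890 − 8 + 15 = 2897 true laminae.
A: 281.1 mm over 2897 years gives 281.1 / 2897 ≈ 0.097 mm/year.
B spans 35.1 / 0.097 = 361.86 years ≈ 362 laminae.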